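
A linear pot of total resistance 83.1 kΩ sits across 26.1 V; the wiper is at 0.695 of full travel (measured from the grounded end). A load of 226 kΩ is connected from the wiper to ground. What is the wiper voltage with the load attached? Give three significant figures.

V ≈ 16.8 V

The wiper splits the pot into (1−α)R = 25.35 kΩ above and αR = 57.75 kΩ below.
Lower section ‖ load = 46.00 kΩ.
V_wiper = 26.1 × 46.00/(25.35 + 46.00) = 16.8 V.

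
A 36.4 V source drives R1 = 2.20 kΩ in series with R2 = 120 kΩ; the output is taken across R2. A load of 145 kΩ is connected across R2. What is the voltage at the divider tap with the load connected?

The load sits in parallel with R2: R2‖R_L = (120 × 145) / (120 + 145) = 65.66 kΩ.
V_out = 36.4 × 65.66 / (2.20 + 65.66) = 36.4 × 65.66/67.86 = 35.2 V.

V_out ≈ 35.2 V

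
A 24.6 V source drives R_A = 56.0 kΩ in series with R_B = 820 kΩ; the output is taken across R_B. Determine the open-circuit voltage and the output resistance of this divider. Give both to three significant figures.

V_th is the open-circuit tap voltage: 24.6 × 820/(56.0 + 820) = 23.0 V.
With the supply zeroed, R_A and R_B appear in parallel from the tap: R_th = R_A‖R_B = (56.0 × 820)/876.0 = 52.4 kΩ.

V_th = 23.0 V, R_th = 52.4 kΩ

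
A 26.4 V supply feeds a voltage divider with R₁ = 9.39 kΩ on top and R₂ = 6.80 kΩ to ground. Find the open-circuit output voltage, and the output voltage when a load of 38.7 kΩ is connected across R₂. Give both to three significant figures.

Unloaded: 11.1 V; loaded: 10.1 V

Open-circuit: V = 26.4 × 6.80/(9.39 + 6.80) = 11.1 V.
With the load, R₂ becomes R₂‖R_L = 5.784 kΩ, so V = 26.4 × 5.784/15.17 = 10.1 V.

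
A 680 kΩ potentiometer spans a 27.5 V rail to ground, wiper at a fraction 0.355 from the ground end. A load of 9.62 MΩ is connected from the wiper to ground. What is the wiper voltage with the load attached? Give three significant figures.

The wiper splits the pot into (1−α)R = 438.6 kΩ above and αR = 241.4 kΩ below.
Lower section ‖ load = 235.5 kΩ.
V_wiper = 27.5 × 235.5/(438.6 + 235.5) = 9.61 V.

V ≈ 9.61 V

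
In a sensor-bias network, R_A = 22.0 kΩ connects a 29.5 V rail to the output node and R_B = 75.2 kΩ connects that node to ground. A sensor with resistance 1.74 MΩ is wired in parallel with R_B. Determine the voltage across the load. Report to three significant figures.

The load sits in parallel with R_B: R_B‖R_L = (75.2 × 1740) / (75.2 + 1740) = 72.08 kΩ.
V_out = 29.5 × 72.08 / (22.0 + 72.08) = 29.5 × 72.08/94.08 = 22.6 V.

V_out ≈ 22.6 V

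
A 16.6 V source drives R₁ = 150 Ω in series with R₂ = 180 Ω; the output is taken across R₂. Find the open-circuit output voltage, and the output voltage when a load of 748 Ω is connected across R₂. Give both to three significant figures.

Unloaded: 9.05 V; loaded: 8.16 V

Open-circuit: V = 16.6 × 180/(150 + 180) = 9.05 V.
With the load, R₂ becomes R₂‖R_L = 145.1 Ω, so V = 16.6 × 145.1/295.1 = 8.16 V.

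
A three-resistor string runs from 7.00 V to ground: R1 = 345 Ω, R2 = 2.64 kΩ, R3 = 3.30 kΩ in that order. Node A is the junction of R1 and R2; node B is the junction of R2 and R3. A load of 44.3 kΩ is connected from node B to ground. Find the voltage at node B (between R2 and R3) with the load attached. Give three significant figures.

At node B, R3 is in parallel with the load: R3‖R_L = 3071 Ω.
Below node A the resistance is R2 + (R3‖R_L) = 5711 Ω, so V_A = 7.00 × 5711/6056 = 6.601 V.
Then V_B = V_A × (R3‖R_L)/(R2 + R3‖R_L) = 6.601 × 3071/5711 = 3.55 V.

V ≈ 3.55 V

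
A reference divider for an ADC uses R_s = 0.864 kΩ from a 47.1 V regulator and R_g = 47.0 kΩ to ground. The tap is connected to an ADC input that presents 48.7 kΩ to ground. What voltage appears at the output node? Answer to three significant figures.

V_out ≈ 45.5 V

The load sits in parallel with R_g: R_g‖R_L = (47000 × 48700) / (47000 + 48700) = 23920 Ω.
V_out = 47.1 × 23920 / (864 + 23920) = 47.1 × 23920/24780 = 45.5 V.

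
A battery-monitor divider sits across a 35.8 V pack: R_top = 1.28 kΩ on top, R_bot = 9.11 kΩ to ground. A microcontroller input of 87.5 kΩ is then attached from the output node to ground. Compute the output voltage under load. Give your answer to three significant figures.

The load sits in parallel with R_bot: R_bot‖R_L = (9.11 × 87.5) / (9.11 + 87.5) = 8.251 kΩ.
V_out = 35.8 × 8.251 / (1.28 + 8.251) = 35.8 × 8.251/9.531 = 31.0 V.

V_out ≈ 31.0 V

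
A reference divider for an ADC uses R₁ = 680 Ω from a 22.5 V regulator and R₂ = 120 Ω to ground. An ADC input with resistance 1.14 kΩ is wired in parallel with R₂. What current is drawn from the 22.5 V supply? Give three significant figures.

R₂‖R_L = 108.6 Ω, so the source sees R₁ + R₂‖R_L = 788.6 Ω.
I = 22.5 V / 788.6 Ω = 28.5 mA.

I ≈ 28.5 mA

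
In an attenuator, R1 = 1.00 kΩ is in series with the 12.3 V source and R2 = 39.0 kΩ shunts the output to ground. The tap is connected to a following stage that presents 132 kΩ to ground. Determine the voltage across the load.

V_out ≈ 11.9 V

The load sits in parallel with R2: R2‖R_L = (39.0 × 132) / (39.0 + 132) = 30.11 kΩ.
V_out = 12.3 × 30.11 / (1.00 + 30.11) = 12.3 × 30.11/31.11 = 11.9 V.
(Unloaded it would have been 12.0 V.)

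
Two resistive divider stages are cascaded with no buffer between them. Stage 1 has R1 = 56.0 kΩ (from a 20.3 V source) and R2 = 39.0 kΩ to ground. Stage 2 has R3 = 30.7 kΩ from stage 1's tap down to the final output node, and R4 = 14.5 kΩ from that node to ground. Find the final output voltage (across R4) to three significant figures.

Stage 2 presents R3+R4 = 45.20 kΩ as a load on stage 1's tap.
Stage 1's lower leg becomes R2‖(R3+R4) = 20.94 kΩ, so V_mid = 20.3 × 20.94/76.94 = 5.524 V.
Stage 2 is itself unloaded: V_out = V_mid × R4/(R3+R4) = 5.524 × 14.5/45.20 = 1.77 V.

V_out ≈ 1.77 V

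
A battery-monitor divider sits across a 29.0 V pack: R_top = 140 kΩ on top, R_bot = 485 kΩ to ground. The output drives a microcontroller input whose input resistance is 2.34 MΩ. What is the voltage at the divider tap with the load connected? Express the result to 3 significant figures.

V_out ≈ 21.5 V

The load sits in parallel with R_bot: R_bot‖R_L = (485 × 2340) / (485 + 2340) = 401.7 kΩ.
V_out = 29.0 × 401.7 / (140 + 401.7) = 29.0 × 401.7/541.7 = 21.5 V.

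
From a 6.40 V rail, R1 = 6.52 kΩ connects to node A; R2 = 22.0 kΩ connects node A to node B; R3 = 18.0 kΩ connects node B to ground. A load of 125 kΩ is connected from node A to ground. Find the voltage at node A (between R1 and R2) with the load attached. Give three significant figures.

V ≈ 5.27 V

Below node A the series string R2+R3 = 40.00 kΩ sits in parallel with the 125 kΩ load: 30.30 kΩ.
V_A = 6.40 × 30.30/(6.52 + 30.30) = 5.27 V.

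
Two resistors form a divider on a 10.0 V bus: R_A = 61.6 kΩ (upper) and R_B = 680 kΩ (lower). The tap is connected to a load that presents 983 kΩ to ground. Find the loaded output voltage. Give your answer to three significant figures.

The load sits in parallel with R_B: R_B‖R_L = (680 × 983) / (680 + 983) = 401.9 kΩ.
V_out = 10.0 × 401.9 / (61.6 + 401.9) = 10.0 × 401.9/463.5 = 8.67 V.
(Unloaded it would have been 9.17 V.)

V_out ≈ 8.67 V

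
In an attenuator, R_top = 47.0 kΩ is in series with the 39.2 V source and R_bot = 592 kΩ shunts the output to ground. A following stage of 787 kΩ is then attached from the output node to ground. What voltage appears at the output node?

The load sits in parallel with R_bot: R_bot‖R_L = (592 × 787) / (592 + 787) = 337.9 kΩ.
V_out = 39.2 × 337.9 / (47.0 + 337.9) = 39.2 × 337.9/384.9 = 34.4 V.

V_out ≈ 34.4 V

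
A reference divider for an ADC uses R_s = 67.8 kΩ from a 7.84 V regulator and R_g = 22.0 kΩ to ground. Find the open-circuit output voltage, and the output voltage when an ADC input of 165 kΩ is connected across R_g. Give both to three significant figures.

Unloaded: 1.92 V; loaded: 1.75 V

Open-circuit: V = 7.84 × 22.0/(67.8 + 22.0) = 1.92 V.
With the load, R_g becomes R_g‖R_L = 19.41 kΩ, so V = 7.84 × 19.41/87.21 = 1.75 V.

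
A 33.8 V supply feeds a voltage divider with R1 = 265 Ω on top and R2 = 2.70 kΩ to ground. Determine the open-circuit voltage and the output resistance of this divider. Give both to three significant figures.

V_th = 30.8 V, R_th = 241 Ω

V_th is the open-circuit tap voltage: 33.8 × 2700/(265 + 2700) = 30.8 V.
With the supply zeroed, R1 and R2 appear in parallel from the tap: R_th = R1‖R2 = (265 × 2700)/2965 = 241 Ω.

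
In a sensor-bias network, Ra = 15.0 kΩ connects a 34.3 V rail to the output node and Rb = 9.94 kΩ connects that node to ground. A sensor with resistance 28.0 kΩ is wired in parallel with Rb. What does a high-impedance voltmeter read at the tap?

V_out ≈ 11.3 V

The load sits in parallel with Rb: Rb‖R_L = (9.94 × 28.0) / (9.94 + 28.0) = 7.336 kΩ.
V_out = 34.3 × 7.336 / (15.0 + 7.336) = 34.3 × 7.336/22.34 = 11.3 V.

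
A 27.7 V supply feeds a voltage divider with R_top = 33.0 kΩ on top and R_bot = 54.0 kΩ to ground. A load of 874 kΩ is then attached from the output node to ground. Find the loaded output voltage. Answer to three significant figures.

V_out ≈ 16.8 V

The load sits in parallel with R_bot: R_bot‖R_L = (54.0 × 874) / (54.0 + 874) = 50.86 kΩ.
V_out = 27.7 × 50.86 / (33.0 + 50.86) = 27.7 × 50.86/83.86 = 16.8 V.
(Unloaded it would have been 17.2 V.)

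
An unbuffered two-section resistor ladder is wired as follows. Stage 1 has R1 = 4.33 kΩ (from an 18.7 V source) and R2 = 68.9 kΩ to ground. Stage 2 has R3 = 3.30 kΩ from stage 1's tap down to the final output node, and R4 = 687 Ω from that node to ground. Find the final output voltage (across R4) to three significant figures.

Stage 2 presents R3+R4 = 3987 Ω as a load on stage 1's tap.
Stage 1's lower leg becomes R2‖(R3+R4) = 3769 Ω, so V_mid = 18.7 × 3769/8099 = 8.702 V.
Stage 2 is itself unloaded: V_out = V_mid × R4/(R3+R4) = 8.702 × 687/3987 = 1.50 V.

V_out ≈ 1.50 V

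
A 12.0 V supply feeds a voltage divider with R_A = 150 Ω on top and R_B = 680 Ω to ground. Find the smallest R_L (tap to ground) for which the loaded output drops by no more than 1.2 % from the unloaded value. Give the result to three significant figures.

R_L(min) ≈ 10.1 kΩ

Output resistance R_th = R_A‖R_B = (150 × 680)/830.0 = 122.9 Ω.
The fractional drop is R_th/(R_th + R_L); requiring this ≤ 0.0120 gives R_L ≥ R_th(1/0.0120 − 1) = 122.9 × 82.33 = 10.1 kΩ.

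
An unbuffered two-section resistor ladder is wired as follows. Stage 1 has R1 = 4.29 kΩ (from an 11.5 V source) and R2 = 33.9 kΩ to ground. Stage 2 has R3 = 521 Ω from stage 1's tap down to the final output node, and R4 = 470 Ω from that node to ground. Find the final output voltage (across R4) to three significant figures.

V_out ≈ 1.00 V

Stage 2 presents R3+R4 = 991.0 Ω as a load on stage 1's tap.
Stage 1's lower leg becomes R2‖(R3+R4) = 962.9 Ω, so V_mid = 11.5 × 962.9/5253 = 2.108 V.
Stage 2 is itself unloaded: V_out = V_mid × R4/(R3+R4) = 2.108 × 470/991.0 = 1.00 V.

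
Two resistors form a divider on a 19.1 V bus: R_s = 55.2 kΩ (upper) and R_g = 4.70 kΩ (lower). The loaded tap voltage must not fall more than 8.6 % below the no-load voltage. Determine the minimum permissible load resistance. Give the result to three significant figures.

R_L(min) ≈ 46.0 kΩ

Output resistance R_th = R_s‖R_g = (55.2 × 4.70)/59.90 = 4.331 kΩ.
The fractional drop is R_th/(R_th + R_L); requiring this ≤ 0.0860 gives R_L ≥ R_th(1/0.0860 − 1) = 4.331 × 10.63 = 46.0 kΩ.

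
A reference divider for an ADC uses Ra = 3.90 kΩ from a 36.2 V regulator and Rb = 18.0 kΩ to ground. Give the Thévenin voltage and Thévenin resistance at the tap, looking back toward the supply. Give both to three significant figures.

V_th = 29.8 V, R_th = 3.21 kΩ

V_th is the open-circuit tap voltage: 36.2 × 18.0/(3.90 + 18.0) = 29.8 V.
With the supply zeroed, Ra and Rb appear in parallel from the tap: R_th = Ra‖Rb = (3.90 × 18.0)/21.90 = 3.21 kΩ.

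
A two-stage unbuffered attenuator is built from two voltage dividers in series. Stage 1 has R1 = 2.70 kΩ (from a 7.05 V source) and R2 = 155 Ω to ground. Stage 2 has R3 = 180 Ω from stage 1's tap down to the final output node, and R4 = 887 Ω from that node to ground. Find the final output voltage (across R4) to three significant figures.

V_out ≈ 0.280 V

Stage 2 presents R3+R4 = 1067 Ω as a load on stage 1's tap.
Stage 1's lower leg becomes R2‖(R3+R4) = 135.3 Ω, so V_mid = 7.05 × 135.3/2835 = 0.3365 V.
Stage 2 is itself unloaded: V_out = V_mid × R4/(R3+R4) = 0.3365 × 887/1067 = 0.280 V.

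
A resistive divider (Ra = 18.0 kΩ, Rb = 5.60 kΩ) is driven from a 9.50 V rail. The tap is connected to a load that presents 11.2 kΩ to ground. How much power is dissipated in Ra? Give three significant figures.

P ≈ 3.44 mW

Total resistance from the source is Ra + (Rb‖R_L) = 21.73 kΩ, so I = 9.50/21.73 kΩ = 0.4371 mA.
P = I²·Ra = (0.4371 mA)² × 18.0 kΩ = 3.44 mW.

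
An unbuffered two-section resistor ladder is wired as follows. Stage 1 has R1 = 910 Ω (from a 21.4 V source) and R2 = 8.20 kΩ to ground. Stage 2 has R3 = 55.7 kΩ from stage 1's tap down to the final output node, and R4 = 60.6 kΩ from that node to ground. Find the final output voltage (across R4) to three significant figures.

Stage 2 presents R3+R4 = 116300 Ω as a load on stage 1's tap.
Stage 1's lower leg becomes R2‖(R3+R4) = 7660 Ω, so V_mid = 21.4 × 7660/8570 = 19.13 V.
Stage 2 is itself unloaded: V_out = V_mid × R4/(R3+R4) = 19.13 × 60600/116300 = 9.97 V.

V_out ≈ 9.97 V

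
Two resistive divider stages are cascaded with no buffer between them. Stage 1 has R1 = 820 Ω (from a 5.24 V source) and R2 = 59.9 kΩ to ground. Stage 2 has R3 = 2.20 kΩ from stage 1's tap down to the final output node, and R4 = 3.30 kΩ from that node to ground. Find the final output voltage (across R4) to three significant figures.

V_out ≈ 2.70 V

Stage 2 presents R3+R4 = 5500 Ω as a load on stage 1's tap.
Stage 1's lower leg becomes R2‖(R3+R4) = 5037 Ω, so V_mid = 5.24 × 5037/5857 = 4.506 V.
Stage 2 is itself unloaded: V_out = V_mid × R4/(R3+R4) = 4.506 × 3300/5500 = 2.70 V.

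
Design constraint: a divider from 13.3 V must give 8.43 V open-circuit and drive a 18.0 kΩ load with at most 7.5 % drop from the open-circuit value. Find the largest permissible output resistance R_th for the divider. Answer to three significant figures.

R_th ≤ 1.46 kΩ

Loading drop = R_th/(R_th + R_L) ≤ 0.0750, so R_th ≤ R_L · ε/(1−ε) = 18.0 kΩ × 0.0750/0.9250 = 1.46 kΩ.
(Any R1, R2 with R2/(R1+R2) = 0.634 and R1‖R2 ≤ 1.46 kΩ will meet the spec.)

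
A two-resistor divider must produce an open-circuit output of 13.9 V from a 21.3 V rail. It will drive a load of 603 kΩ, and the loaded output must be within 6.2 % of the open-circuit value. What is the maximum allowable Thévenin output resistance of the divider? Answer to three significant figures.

R_th ≤ 39.9 kΩ

Loading drop = R_th/(R_th + R_L) ≤ 0.0620, so R_th ≤ R_L · ε/(1−ε) = 603 kΩ × 0.0620/0.9380 = 39.9 kΩ.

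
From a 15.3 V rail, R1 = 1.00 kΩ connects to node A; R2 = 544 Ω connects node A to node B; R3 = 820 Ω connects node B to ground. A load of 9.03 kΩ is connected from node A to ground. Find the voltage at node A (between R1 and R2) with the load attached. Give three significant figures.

Below node A the series string R2+R3 = 1364 Ω sits in parallel with the 9030 Ω load: 1185 Ω.
V_A = 15.3 × 1185/(1000 + 1185) = 8.30 V.

V ≈ 8.30 V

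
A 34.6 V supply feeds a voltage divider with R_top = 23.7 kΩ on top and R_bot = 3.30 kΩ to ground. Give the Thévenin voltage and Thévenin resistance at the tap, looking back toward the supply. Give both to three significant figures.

V_th is the open-circuit tap voltage: 34.6 × 3.30/(23.7 + 3.30) = 4.23 V.
With the supply zeroed, R_top and R_bot appear in parallel from the tap: R_th = R_top‖R_bot = (23.7 × 3.30)/27.00 = 2.90 kΩ.

V_th = 4.23 V, R_th = 2.90 kΩ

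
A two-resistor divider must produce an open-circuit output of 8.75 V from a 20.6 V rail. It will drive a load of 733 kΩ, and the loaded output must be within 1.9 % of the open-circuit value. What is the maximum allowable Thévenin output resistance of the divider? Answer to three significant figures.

R_th ≤ 14.2 kΩ

Loading drop = R_th/(R_th + R_L) ≤ 0.0190, so R_th ≤ R_L · ε/(1−ε) = 733 kΩ × 0.0190/0.9810 = 14.2 kΩ.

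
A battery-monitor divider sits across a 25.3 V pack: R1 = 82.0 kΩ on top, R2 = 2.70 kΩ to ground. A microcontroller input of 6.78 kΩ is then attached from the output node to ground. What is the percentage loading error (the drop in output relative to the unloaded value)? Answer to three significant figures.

Unloaded V = 25.3 × 2.70/84.70 = 0.8065 V.
Loaded: R2‖R_L = 1.931 kΩ, giving V = 25.3 × 1.931/83.93 = 0.5821 V.
Drop = (0.8065 − 0.5821) / 0.8065 = 27.8 %.

27.8 %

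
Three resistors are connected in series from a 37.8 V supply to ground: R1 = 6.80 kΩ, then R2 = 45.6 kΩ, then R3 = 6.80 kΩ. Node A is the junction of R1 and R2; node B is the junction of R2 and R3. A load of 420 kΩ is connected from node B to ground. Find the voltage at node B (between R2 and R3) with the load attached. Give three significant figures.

V ≈ 4.28 V

At node B, R3 is in parallel with the load: R3‖R_L = 6.692 kΩ.
Below node A the resistance is R2 + (R3‖R_L) = 52.29 kΩ, so V_A = 37.8 × 52.29/59.09 = 33.45 V.
Then V_B = V_A × (R3‖R_L)/(R2 + R3‖R_L) = 33.45 × 6.692/52.29 = 4.28 V.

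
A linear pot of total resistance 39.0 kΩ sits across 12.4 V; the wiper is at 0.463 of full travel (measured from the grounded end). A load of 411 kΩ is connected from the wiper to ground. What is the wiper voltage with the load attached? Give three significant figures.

The wiper splits the pot into (1−α)R = 20.94 kΩ above and αR = 18.06 kΩ below.
Lower section ‖ load = 17.30 kΩ.
V_wiper = 12.4 × 17.30/(20.94 + 17.30) = 5.61 V.

V ≈ 5.61 V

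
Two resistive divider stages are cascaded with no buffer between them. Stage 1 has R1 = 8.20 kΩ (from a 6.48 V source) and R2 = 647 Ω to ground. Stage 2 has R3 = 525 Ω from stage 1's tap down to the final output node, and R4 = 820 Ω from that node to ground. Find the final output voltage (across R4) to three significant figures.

Stage 2 presents R3+R4 = 1345 Ω as a load on stage 1's tap.
Stage 1's lower leg becomes R2‖(R3+R4) = 436.9 Ω, so V_mid = 6.48 × 436.9/8637 = 0.3278 V.
Stage 2 is itself unloaded: V_out = V_mid × R4/(R3+R4) = 0.3278 × 820/1345 = 0.200 V.

V_out ≈ 0.200 V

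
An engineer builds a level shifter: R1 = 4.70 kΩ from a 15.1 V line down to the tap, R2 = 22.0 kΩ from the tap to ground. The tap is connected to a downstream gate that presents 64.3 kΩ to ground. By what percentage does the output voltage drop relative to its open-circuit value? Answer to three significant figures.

The divider's output (Thévenin) resistance is R1‖R2 = 3.873 kΩ.
Fractional drop under load = R_th/(R_th + R_L) = 3.873 / (3.873 + 64.3) = 0.05681.
So the output falls by 5.68 %.

5.68 %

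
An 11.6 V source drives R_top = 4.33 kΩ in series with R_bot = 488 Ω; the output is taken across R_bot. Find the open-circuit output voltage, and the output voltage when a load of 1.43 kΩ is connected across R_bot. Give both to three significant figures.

Unloaded: 1.17 V; loaded: 0.899 V

Open-circuit: V = 11.6 × 488/(4330 + 488) = 1.17 V.
With the load, R_bot becomes R_bot‖R_L = 363.8 Ω, so V = 11.6 × 363.8/4694 = 0.899 V.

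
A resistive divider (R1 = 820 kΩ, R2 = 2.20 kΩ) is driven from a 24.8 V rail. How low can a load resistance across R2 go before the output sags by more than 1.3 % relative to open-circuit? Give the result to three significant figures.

R_L(min) ≈ 167 kΩ

Output resistance R_th = R1‖R2 = (820 × 2.20)/822.2 = 2.194 kΩ.
The fractional drop is R_th/(R_th + R_L); requiring this ≤ 0.0130 gives R_L ≥ R_th(1/0.0130 − 1) = 2.194 × 75.92 = 167 kΩ.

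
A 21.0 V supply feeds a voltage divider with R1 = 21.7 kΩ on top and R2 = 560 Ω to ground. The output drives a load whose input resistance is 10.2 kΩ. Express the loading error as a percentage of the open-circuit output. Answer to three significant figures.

The divider's output (Thévenin) resistance is R1‖R2 = 545.9 Ω.
Fractional drop under load = R_th/(R_th + R_L) = 545.9 / (545.9 + 10200) = 0.05080.
So the output falls by 5.08 %.

5.08 %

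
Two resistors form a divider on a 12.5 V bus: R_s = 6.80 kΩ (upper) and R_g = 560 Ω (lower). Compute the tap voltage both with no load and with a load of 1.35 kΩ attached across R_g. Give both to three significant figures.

Open-circuit: V = 12.5 × 560/(6800 + 560) = 0.951 V.
With the load, R_g becomes R_g‖R_L = 395.8 Ω, so V = 12.5 × 395.8/7196 = 0.688 V.

Unloaded: 0.951 V; loaded: 0.688 V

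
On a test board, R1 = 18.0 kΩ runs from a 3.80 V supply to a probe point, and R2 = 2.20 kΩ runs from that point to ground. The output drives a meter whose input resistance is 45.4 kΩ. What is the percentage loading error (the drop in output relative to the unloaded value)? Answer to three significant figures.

The divider's output (Thévenin) resistance is R1‖R2 = 1.960 kΩ.
Fractional drop under load = R_th/(R_th + R_L) = 1.960 / (1.960 + 45.4) = 0.04139.
So the output falls by 4.14 %.

4.14 %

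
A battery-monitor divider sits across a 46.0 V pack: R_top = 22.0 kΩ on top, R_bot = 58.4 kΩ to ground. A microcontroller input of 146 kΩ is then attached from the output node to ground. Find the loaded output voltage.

The load sits in parallel with R_bot: R_bot‖R_L = (58.4 × 146) / (58.4 + 146) = 41.71 kΩ.
V_out = 46.0 × 41.71 / (22.0 + 41.71) = 46.0 × 41.71/63.71 = 30.1 V.
(Unloaded it would have been 33.4 V.)

V_out ≈ 30.1 V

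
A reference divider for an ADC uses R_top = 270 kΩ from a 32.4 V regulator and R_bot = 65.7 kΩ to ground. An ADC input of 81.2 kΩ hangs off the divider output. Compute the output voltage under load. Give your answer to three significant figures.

The load sits in parallel with R_bot: R_bot‖R_L = (65.7 × 81.2) / (65.7 + 81.2) = 36.32 kΩ.
V_out = 32.4 × 36.32 / (270 + 36.32) = 32.4 × 36.32/306.3 = 3.84 V.
(Unloaded it would have been 6.34 V.)

V_out ≈ 3.84 V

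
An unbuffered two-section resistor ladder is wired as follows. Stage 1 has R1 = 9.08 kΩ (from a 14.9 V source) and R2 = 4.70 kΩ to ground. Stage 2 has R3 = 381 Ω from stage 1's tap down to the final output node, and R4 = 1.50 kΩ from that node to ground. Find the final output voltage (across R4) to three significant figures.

V_out ≈ 1.53 V

Stage 2 presents R3+R4 = 1881 Ω as a load on stage 1's tap.
Stage 1's lower leg becomes R2‖(R3+R4) = 1343 Ω, so V_mid = 14.9 × 1343/10420 = 1.920 V.
Stage 2 is itself unloaded: V_out = V_mid × R4/(R3+R4) = 1.920 × 1500/1881 = 1.53 V.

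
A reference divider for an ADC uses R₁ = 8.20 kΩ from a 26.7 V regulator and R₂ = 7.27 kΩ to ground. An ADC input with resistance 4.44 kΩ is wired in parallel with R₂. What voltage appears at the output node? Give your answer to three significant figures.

The load sits in parallel with R₂: R₂‖R_L = (7.27 × 4.44) / (7.27 + 4.44) = 2.757 kΩ.
V_out = 26.7 × 2.757 / (8.20 + 2.757) = 26.7 × 2.757/10.96 = 6.72 V.

V_out ≈ 6.72 V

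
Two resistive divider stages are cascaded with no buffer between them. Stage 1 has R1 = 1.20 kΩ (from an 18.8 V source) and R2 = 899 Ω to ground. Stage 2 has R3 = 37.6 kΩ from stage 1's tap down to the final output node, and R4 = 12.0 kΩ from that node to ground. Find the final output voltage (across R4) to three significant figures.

Stage 2 presents R3+R4 = 49600 Ω as a load on stage 1's tap.
Stage 1's lower leg becomes R2‖(R3+R4) = 883.0 Ω, so V_mid = 18.8 × 883.0/2083 = 7.969 V.
Stage 2 is itself unloaded: V_out = V_mid × R4/(R3+R4) = 7.969 × 12000/49600 = 1.93 V.

V_out ≈ 1.93 V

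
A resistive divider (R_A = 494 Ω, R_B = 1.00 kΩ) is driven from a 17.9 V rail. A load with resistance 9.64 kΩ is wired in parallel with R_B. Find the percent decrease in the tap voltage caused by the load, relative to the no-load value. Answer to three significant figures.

3.32 %

The divider's output (Thévenin) resistance is R_A‖R_B = 330.7 Ω.
Fractional drop under load = R_th/(R_th + R_L) = 330.7 / (330.7 + 9640) = 0.03316.
So the output falls by 3.32 %.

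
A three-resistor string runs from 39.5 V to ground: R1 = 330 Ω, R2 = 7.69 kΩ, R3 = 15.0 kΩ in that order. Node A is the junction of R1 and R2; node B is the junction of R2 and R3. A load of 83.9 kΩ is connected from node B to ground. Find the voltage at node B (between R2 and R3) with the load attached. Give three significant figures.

V ≈ 24.2 V

At node B, R3 is in parallel with the load: R3‖R_L = 12720 Ω.
Below node A the resistance is R2 + (R3‖R_L) = 20410 Ω, so V_A = 39.5 × 20410/20740 = 38.87 V.
Then V_B = V_A × (R3‖R_L)/(R2 + R3‖R_L) = 38.87 × 12720/20410 = 24.2 V.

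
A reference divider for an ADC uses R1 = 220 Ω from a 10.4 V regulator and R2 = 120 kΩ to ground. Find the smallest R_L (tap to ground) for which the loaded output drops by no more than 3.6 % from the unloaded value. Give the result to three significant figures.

R_L(min) ≈ 5.88 kΩ

Output resistance R_th = R1‖R2 = (220 × 120000)/120200 = 219.6 Ω.
The fractional drop is R_th/(R_th + R_L); requiring this ≤ 0.0360 gives R_L ≥ R_th(1/0.0360 − 1) = 219.6 × 26.78 = 5.88 kΩ.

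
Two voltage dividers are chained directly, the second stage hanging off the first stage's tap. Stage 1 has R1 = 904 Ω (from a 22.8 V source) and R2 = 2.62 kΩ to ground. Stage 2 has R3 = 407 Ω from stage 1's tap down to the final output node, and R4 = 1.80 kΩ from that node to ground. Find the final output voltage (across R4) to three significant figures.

V_out ≈ 10.6 V

Stage 2 presents R3+R4 = 2207 Ω as a load on stage 1's tap.
Stage 1's lower leg becomes R2‖(R3+R4) = 1198 Ω, so V_mid = 22.8 × 1198/2102 = 12.99 V.
Stage 2 is itself unloaded: V_out = V_mid × R4/(R3+R4) = 12.99 × 1800/2207 = 10.6 V.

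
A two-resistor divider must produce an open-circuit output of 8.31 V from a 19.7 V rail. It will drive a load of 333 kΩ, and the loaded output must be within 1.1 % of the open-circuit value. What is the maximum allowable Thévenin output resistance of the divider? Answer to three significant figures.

R_th ≤ 3.70 kΩ

Loading drop = R_th/(R_th + R_L) ≤ 0.0110, so R_th ≤ R_L · ε/(1−ε) = 333 kΩ × 0.0110/0.9890 = 3.70 kΩ.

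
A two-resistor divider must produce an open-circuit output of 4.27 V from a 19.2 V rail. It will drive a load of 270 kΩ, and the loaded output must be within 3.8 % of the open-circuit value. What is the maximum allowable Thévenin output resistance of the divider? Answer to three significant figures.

Loading drop = R_th/(R_th + R_L) ≤ 0.0380, so R_th ≤ R_L · ε/(1−ε) = 270 kΩ × 0.0380/0.9620 = 10.7 kΩ.
(Any R1, R2 with R2/(R1+R2) = 0.222 and R1‖R2 ≤ 10.7 kΩ will meet the spec.)

R_th ≤ 10.7 kΩ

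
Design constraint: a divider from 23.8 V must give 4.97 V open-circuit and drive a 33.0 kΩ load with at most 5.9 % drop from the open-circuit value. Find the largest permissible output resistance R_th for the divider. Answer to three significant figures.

Loading drop = R_th/(R_th + R_L) ≤ 0.0590, so R_th ≤ R_L · ε/(1−ε) = 33.0 kΩ × 0.0590/0.9410 = 2.07 kΩ.

R_th ≤ 2.07 kΩ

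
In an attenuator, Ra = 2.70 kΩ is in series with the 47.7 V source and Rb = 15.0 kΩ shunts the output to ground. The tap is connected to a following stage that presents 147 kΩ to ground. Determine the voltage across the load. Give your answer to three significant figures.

The load sits in parallel with Rb: Rb‖R_L = (15.0 × 147) / (15.0 + 147) = 13.61 kΩ.
V_out = 47.7 × 13.61 / (2.70 + 13.61) = 47.7 × 13.61/16.31 = 39.8 V.

V_out ≈ 39.8 V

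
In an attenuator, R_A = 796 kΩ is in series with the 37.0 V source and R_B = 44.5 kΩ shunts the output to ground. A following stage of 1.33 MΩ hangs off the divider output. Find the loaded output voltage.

V_out ≈ 1.90 V

The load sits in parallel with R_B: R_B‖R_L = (44.5 × 1330) / (44.5 + 1330) = 43.06 kΩ.
V_out = 37.0 × 43.06 / (796 + 43.06) = 37.0 × 43.06/839.1 = 1.90 V.
(Unloaded it would have been 1.96 V.)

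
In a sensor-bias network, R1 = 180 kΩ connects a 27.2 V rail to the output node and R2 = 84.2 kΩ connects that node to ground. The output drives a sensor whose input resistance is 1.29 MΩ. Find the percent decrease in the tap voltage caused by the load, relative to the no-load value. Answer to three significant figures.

The divider's output (Thévenin) resistance is R1‖R2 = 57.37 kΩ.
Fractional drop under load = R_th/(R_th + R_L) = 57.37 / (57.37 + 1290) = 0.04258.
So the output falls by 4.26 %.

4.26 %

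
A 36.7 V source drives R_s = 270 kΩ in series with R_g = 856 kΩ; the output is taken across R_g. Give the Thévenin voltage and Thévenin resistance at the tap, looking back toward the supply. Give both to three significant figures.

V_th = 27.9 V, R_th = 205 kΩ

V_th is the open-circuit tap voltage: 36.7 × 856/(270 + 856) = 27.9 V.
With the supply zeroed, R_s and R_g appear in parallel from the tap: R_th = R_s‖R_g = (270 × 856)/1126 = 205 kΩ.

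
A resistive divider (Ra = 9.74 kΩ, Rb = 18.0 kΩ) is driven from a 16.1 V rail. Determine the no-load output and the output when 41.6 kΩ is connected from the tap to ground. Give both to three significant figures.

Unloaded: 10.4 V; loaded: 9.07 V

Open-circuit: V = 16.1 × 18.0/(9.74 + 18.0) = 10.4 V.
With the load, Rb becomes Rb‖R_L = 12.56 kΩ, so V = 16.1 × 12.56/22.30 = 9.07 V.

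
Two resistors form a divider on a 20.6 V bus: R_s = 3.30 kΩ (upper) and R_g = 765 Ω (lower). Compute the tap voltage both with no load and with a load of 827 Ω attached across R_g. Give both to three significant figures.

Open-circuit: V = 20.6 × 765/(3300 + 765) = 3.88 V.
With the load, R_g becomes R_g‖R_L = 397.4 Ω, so V = 20.6 × 397.4/3697 = 2.21 V.

Unloaded: 3.88 V; loaded: 2.21 V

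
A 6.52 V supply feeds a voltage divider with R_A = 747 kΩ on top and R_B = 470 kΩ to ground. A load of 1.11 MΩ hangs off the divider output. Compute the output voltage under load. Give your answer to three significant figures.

V_out ≈ 2.00 V

The load sits in parallel with R_B: R_B‖R_L = (470 × 1110) / (470 + 1110) = 330.2 kΩ.
V_out = 6.52 × 330.2 / (747 + 330.2) = 6.52 × 330.2/1077 = 2.00 V.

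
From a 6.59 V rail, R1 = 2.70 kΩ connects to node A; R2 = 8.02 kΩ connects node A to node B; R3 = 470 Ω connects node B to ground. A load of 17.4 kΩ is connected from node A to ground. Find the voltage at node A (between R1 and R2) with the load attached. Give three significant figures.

Below node A the series string R2+R3 = 8490 Ω sits in parallel with the 17400 Ω load: 5706 Ω.
V_A = 6.59 × 5706/(2700 + 5706) = 4.47 V.

V ≈ 4.47 V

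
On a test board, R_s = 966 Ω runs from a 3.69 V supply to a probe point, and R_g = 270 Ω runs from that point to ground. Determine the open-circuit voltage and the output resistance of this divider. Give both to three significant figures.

V_th = 0.806 V, R_th = 211 Ω

V_th is the open-circuit tap voltage: 3.69 × 270/(966 + 270) = 0.806 V.
With the supply zeroed, R_s and R_g appear in parallel from the tap: R_th = R_s‖R_g = (966 × 270)/1236 = 211 Ω.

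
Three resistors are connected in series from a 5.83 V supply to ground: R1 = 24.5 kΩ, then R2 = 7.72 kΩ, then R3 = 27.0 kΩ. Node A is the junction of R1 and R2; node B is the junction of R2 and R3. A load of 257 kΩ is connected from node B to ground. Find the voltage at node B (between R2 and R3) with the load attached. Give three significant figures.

At node B, R3 is in parallel with the load: R3‖R_L = 24.43 kΩ.
Below node A the resistance is R2 + (R3‖R_L) = 32.15 kΩ, so V_A = 5.83 × 32.15/56.65 = 3.309 V.
Then V_B = V_A × (R3‖R_L)/(R2 + R3‖R_L) = 3.309 × 24.43/32.15 = 2.51 V.

V ≈ 2.51 V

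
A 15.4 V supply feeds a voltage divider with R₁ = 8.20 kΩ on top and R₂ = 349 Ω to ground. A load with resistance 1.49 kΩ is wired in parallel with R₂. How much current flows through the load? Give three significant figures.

I_L ≈ 0.345 mA

R₂‖R_L = 282.8 Ω; V_out = 15.4 × 282.8/8483 = 0.5133 V.
I_L = V_out / R_L = 0.5133 / 1.49 kΩ = 0.345 mA.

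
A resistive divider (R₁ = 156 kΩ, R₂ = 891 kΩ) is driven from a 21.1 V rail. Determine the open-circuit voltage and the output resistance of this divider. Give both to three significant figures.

V_th is the open-circuit tap voltage: 21.1 × 891/(156 + 891) = 18.0 V.
With the supply zeroed, R₁ and R₂ appear in parallel from the tap: R_th = R₁‖R₂ = (156 × 891)/1047 = 133 kΩ.

V_th = 18.0 V, R_th = 133 kΩ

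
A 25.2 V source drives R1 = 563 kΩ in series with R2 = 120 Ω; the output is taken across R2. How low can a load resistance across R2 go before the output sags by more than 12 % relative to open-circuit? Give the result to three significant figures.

R_L(min) ≈ 880 Ω

Output resistance R_th = R1‖R2 = (563000 × 120)/563100 = 120.0 Ω.
The fractional drop is R_th/(R_th + R_L); requiring this ≤ 0.120 gives R_L ≥ R_th(1/0.120 − 1) = 120.0 × 7.333 = 880 Ω.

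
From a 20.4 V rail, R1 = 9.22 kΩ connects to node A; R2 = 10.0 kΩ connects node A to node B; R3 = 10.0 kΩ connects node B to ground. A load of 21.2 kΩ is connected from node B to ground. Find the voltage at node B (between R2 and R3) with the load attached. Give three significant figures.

At node B, R3 is in parallel with the load: R3‖R_L = 6.795 kΩ.
Below node A the resistance is R2 + (R3‖R_L) = 16.79 kΩ, so V_A = 20.4 × 16.79/26.01 = 13.17 V.
Then V_B = V_A × (R3‖R_L)/(R2 + R3‖R_L) = 13.17 × 6.795/16.79 = 5.33 V.

V ≈ 5.33 V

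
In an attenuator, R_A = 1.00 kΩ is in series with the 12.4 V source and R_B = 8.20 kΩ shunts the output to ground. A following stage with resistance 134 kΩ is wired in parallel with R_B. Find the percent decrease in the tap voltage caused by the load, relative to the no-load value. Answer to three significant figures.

The divider's output (Thévenin) resistance is R_A‖R_B = 0.8913 kΩ.
Fractional drop under load = R_th/(R_th + R_L) = 0.8913 / (0.8913 + 134) = 0.006608.
So the output falls by 0.661 %.

0.661 %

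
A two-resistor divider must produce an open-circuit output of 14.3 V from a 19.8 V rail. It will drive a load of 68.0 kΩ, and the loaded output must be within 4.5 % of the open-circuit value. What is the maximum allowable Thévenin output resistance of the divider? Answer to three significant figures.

Loading drop = R_th/(R_th + R_L) ≤ 0.0450, so R_th ≤ R_L · ε/(1−ε) = 68.0 kΩ × 0.0450/0.9550 = 3.20 kΩ.

R_th ≤ 3.20 kΩ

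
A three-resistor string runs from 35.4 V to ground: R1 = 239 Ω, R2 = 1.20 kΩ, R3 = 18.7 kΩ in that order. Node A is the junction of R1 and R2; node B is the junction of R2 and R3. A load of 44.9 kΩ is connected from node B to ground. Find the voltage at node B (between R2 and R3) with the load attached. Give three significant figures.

V ≈ 31.9 V

At node B, R3 is in parallel with the load: R3‖R_L = 13200 Ω.
Below node A the resistance is R2 + (R3‖R_L) = 14400 Ω, so V_A = 35.4 × 14400/14640 = 34.82 V.
Then V_B = V_A × (R3‖R_L)/(R2 + R3‖R_L) = 34.82 × 13200/14400 = 31.9 V.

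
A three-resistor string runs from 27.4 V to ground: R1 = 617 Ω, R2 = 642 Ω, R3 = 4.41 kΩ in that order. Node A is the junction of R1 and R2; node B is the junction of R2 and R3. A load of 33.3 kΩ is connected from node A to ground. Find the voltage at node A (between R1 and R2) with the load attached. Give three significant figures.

V ≈ 24.0 V

Below node A the series string R2+R3 = 5052 Ω sits in parallel with the 33300 Ω load: 4387 Ω.
V_A = 27.4 × 4387/(617 + 4387) = 24.0 V.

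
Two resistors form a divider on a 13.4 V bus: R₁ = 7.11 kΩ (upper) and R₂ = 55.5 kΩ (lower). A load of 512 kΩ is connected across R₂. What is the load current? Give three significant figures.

R₂‖R_L = 50.07 kΩ; V_out = 13.4 × 50.07/57.18 = 11.73 V.
I_L = V_out / R_L = 11.73 / 512 kΩ = 0.0229 mA.

I_L ≈ 0.0229 mA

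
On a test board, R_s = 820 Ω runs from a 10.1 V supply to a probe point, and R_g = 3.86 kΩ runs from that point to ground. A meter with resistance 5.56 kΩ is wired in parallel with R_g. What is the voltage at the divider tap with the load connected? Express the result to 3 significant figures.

V_out ≈ 7.43 V

The load sits in parallel with R_g: R_g‖R_L = (3860 × 5560) / (3860 + 5560) = 2278 Ω.
V_out = 10.1 × 2278 / (820 + 2278) = 10.1 × 2278/3098 = 7.43 V.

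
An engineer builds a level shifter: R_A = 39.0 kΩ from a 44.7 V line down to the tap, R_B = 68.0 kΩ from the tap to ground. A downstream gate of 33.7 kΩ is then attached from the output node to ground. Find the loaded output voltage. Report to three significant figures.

The load sits in parallel with R_B: R_B‖R_L = (68.0 × 33.7) / (68.0 + 33.7) = 22.53 kΩ.
V_out = 44.7 × 22.53 / (39.0 + 22.53) = 44.7 × 22.53/61.53 = 16.4 V.
(Unloaded it would have been 28.4 V.)

V_out ≈ 16.4 V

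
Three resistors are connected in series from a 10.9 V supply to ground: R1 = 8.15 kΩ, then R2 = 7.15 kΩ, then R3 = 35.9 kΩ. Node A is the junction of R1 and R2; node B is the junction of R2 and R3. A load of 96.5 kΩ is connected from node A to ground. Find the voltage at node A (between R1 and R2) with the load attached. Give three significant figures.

Below node A the series string R2+R3 = 43.05 kΩ sits in parallel with the 96.5 kΩ load: 29.77 kΩ.
V_A = 10.9 × 29.77/(8.15 + 29.77) = 8.56 V.

V ≈ 8.56 V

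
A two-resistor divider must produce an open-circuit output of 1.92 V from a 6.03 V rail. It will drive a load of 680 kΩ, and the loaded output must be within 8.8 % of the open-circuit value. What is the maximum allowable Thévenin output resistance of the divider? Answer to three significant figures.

Loading drop = R_th/(R_th + R_L) ≤ 0.0880, so R_th ≤ R_L · ε/(1−ε) = 680 kΩ × 0.0880/0.9120 = 65.6 kΩ.
(Any R1, R2 with R2/(R1+R2) = 0.318 and R1‖R2 ≤ 65.6 kΩ will meet the spec.)

R_th ≤ 65.6 kΩ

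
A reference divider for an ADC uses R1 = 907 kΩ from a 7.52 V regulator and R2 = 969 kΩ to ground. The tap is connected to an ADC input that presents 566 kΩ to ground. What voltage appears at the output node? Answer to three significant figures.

V_out ≈ 2.13 V

The load sits in parallel with R2: R2‖R_L = (969 × 566) / (969 + 566) = 357.3 kΩ.
V_out = 7.52 × 357.3 / (907 + 357.3) = 7.52 × 357.3/1264 = 2.13 V.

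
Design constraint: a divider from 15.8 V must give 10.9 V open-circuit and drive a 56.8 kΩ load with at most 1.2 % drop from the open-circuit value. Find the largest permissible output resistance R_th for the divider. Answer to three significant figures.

R_th ≤ 690 Ω

Loading drop = R_th/(R_th + R_L) ≤ 0.0120, so R_th ≤ R_L · ε/(1−ε) = 56.8 kΩ × 0.0120/0.9880 = 690 Ω.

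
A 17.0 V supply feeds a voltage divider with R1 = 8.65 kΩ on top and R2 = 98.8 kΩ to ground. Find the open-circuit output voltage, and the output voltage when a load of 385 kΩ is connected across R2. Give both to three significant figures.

Open-circuit: V = 17.0 × 98.8/(8.65 + 98.8) = 15.6 V.
With the load, R2 becomes R2‖R_L = 78.62 kΩ, so V = 17.0 × 78.62/87.27 = 15.3 V.

Unloaded: 15.6 V; loaded: 15.3 V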